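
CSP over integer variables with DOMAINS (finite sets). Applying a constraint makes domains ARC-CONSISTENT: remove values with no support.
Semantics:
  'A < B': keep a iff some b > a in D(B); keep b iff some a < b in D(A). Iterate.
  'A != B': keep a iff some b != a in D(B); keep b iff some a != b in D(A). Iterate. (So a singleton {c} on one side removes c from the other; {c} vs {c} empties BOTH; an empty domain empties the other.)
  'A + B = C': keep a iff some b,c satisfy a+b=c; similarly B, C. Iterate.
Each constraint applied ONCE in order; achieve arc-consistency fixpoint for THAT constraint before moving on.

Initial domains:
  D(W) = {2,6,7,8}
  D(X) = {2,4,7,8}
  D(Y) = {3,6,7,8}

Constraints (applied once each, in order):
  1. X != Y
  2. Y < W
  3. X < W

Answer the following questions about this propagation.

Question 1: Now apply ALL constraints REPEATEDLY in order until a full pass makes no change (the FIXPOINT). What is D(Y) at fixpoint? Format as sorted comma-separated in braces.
Answer: {3,6,7}

Derivation:
pass 0 (initial): D(Y)={3,6,7,8}
pass 1: W {2,6,7,8}->{6,7,8}; X {2,4,7,8}->{2,4,7}; Y {3,6,7,8}->{3,6,7}
pass 2: no change
Fixpoint after 2 passes: D(Y) = {3,6,7}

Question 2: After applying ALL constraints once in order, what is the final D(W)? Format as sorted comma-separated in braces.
Answer: {6,7,8}

Derivation:
Constraint 1 (X != Y) on D(X)={2,4,7,8} D(Y)={3,6,7,8}: no change
Constraint 2 (Y < W) on D(Y)={3,6,7,8} D(W)={2,6,7,8}: Y {3,6,7,8}->{3,6,7}; W {2,6,7,8}->{6,7,8}
Constraint 3 (X < W) on D(X)={2,4,7,8} D(W)={6,7,8}: X {2,4,7,8}->{2,4,7}
So after all 3 constraints: D(W) = {6,7,8}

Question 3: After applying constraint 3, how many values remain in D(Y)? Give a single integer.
Constraint 1 (X != Y) on D(X)={2,4,7,8} D(Y)={3,6,7,8}: no change
Constraint 2 (Y < W) on D(Y)={3,6,7,8} D(W)={2,6,7,8}: Y {3,6,7,8}->{3,6,7}; W {2,6,7,8}->{6,7,8}
Constraint 3 (X < W) on D(X)={2,4,7,8} D(W)={6,7,8}: X {2,4,7,8}->{2,4,7}
So after constraint 3: D(Y)={3,6,7}, size = 3

Answer: 3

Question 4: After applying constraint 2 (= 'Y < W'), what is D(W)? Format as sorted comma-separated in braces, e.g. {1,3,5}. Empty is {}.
Answer: {6,7,8}

Derivation:
Constraint 1 (X != Y) on D(X)={2,4,7,8} D(Y)={3,6,7,8}: no change
Constraint 2 (Y < W) on D(Y)={3,6,7,8} D(W)={2,6,7,8}: Y {3,6,7,8}->{3,6,7}; W {2,6,7,8}->{6,7,8}
So after constraint 2: D(W) = {6,7,8}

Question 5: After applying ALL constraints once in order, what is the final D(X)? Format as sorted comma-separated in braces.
Constraint 1 (X != Y) on D(X)={2,4,7,8} D(Y)={3,6,7,8}: no change
Constraint 2 (Y < W) on D(Y)={3,6,7,8} D(W)={2,6,7,8}: Y {3,6,7,8}->{3,6,7}; W {2,6,7,8}->{6,7,8}
Constraint 3 (X < W) on D(X)={2,4,7,8} D(W)={6,7,8}: X {2,4,7,8}->{2,4,7}
So after all 3 constraints: D(X) = {2,4,7}

Answer: {2,4,7}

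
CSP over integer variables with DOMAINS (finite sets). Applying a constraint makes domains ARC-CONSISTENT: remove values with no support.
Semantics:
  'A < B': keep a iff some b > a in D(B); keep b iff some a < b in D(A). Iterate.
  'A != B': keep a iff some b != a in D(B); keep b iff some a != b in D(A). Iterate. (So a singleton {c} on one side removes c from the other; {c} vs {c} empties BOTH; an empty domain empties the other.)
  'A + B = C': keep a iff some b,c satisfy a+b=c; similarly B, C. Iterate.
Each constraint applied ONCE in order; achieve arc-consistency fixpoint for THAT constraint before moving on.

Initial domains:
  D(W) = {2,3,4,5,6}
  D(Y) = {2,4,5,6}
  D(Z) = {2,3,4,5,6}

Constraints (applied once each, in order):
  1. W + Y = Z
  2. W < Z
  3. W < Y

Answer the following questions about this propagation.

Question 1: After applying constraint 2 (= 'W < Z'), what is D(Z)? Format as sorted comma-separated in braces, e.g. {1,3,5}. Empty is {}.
Constraint 1 (W + Y = Z) on D(W)={2,3,4,5,6} D(Y)={2,4,5,6} D(Z)={2,3,4,5,6}: W {2,3,4,5,6}->{2,3,4}; Y {2,4,5,6}->{2,4}; Z {2,3,4,5,6}->{4,5,6}
Constraint 2 (W < Z) on D(W)={2,3,4} D(Z)={4,5,6}: no change
So after constraint 2: D(Z) = {4,5,6}

Answer: {4,5,6}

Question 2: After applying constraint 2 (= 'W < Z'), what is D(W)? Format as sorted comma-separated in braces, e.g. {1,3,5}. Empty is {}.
Answer: {2,3,4}

Derivation:
Constraint 1 (W + Y = Z) on D(W)={2,3,4,5,6} D(Y)={2,4,5,6} D(Z)={2,3,4,5,6}: W {2,3,4,5,6}->{2,3,4}; Y {2,4,5,6}->{2,4}; Z {2,3,4,5,6}->{4,5,6}
Constraint 2 (W < Z) on D(W)={2,3,4} D(Z)={4,5,6}: no change
So after constraint 2: D(W) = {2,3,4}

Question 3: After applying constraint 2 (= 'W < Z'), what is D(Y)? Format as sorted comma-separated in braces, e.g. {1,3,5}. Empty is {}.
Answer: {2,4}

Derivation:
Constraint 1 (W + Y = Z) on D(W)={2,3,4,5,6} D(Y)={2,4,5,6} D(Z)={2,3,4,5,6}: W {2,3,4,5,6}->{2,3,4}; Y {2,4,5,6}->{2,4}; Z {2,3,4,5,6}->{4,5,6}
Constraint 2 (W < Z) on D(W)={2,3,4} D(Z)={4,5,6}: no change
So after constraint 2: D(Y) = {2,4}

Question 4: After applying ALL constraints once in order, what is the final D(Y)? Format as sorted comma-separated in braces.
Answer: {4}

Derivation:
Constraint 1 (W + Y = Z) on D(W)={2,3,4,5,6} D(Y)={2,4,5,6} D(Z)={2,3,4,5,6}: W {2,3,4,5,6}->{2,3,4}; Y {2,4,5,6}->{2,4}; Z {2,3,4,5,6}->{4,5,6}
Constraint 2 (W < Z) on D(W)={2,3,4} D(Z)={4,5,6}: no change
Constraint 3 (W < Y) on D(W)={2,3,4} D(Y)={2,4}: W {2,3,4}->{2,3}; Y {2,4}->{4}
So after all 3 constraints: D(Y) = {4}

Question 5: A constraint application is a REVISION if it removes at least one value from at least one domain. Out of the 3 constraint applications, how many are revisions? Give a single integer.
Answer: 2

Derivation:
Constraint 1 (W + Y = Z) on D(W)={2,3,4,5,6} D(Y)={2,4,5,6} D(Z)={2,3,4,5,6}: W {2,3,4,5,6}->{2,3,4}; Y {2,4,5,6}->{2,4}; Z {2,3,4,5,6}->{4,5,6} => REVISION
Constraint 2 (W < Z) on D(W)={2,3,4} D(Z)={4,5,6}: no change => not a revision
Constraint 3 (W < Y) on D(W)={2,3,4} D(Y)={2,4}: W {2,3,4}->{2,3}; Y {2,4}->{4} => REVISION
Total revisions = 2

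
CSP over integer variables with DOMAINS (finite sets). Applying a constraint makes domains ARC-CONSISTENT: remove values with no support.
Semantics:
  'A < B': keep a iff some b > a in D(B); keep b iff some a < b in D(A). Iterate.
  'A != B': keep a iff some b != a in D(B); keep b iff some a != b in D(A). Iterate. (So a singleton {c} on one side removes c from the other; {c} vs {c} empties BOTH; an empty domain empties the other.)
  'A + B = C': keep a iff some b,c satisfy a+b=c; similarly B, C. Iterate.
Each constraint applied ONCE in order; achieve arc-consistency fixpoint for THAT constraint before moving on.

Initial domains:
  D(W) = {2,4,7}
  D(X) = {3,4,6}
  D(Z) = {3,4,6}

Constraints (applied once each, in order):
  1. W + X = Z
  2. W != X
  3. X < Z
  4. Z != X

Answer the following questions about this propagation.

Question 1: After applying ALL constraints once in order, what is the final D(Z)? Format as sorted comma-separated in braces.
Answer: {6}

Derivation:
Constraint 1 (W + X = Z) on D(W)={2,4,7} D(X)={3,4,6} D(Z)={3,4,6}: W {2,4,7}->{2}; X {3,4,6}->{4}; Z {3,4,6}->{6}
Constraint 2 (W != X) on D(W)={2} D(X)={4}: no change
Constraint 3 (X < Z) on D(X)={4} D(Z)={6}: no change
Constraint 4 (Z != X) on D(Z)={6} D(X)={4}: no change
So after all 4 constraints: D(Z) = {6}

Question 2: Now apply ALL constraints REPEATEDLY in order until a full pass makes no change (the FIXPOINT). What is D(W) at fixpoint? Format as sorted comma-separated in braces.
Answer: {2}

Derivation:
pass 0 (initial): D(W)={2,4,7}
pass 1: W {2,4,7}->{2}; X {3,4,6}->{4}; Z {3,4,6}->{6}
pass 2: no change
Fixpoint after 2 passes: D(W) = {2}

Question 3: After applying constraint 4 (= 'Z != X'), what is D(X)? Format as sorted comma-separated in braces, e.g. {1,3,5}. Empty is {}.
Answer: {4}

Derivation:
Constraint 1 (W + X = Z) on D(W)={2,4,7} D(X)={3,4,6} D(Z)={3,4,6}: W {2,4,7}->{2}; X {3,4,6}->{4}; Z {3,4,6}->{6}
Constraint 2 (W != X) on D(W)={2} D(X)={4}: no change
Constraint 3 (X < Z) on D(X)={4} D(Z)={6}: no change
Constraint 4 (Z != X) on D(Z)={6} D(X)={4}: no change
So after constraint 4: D(X) = {4}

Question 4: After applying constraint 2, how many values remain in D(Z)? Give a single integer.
Constraint 1 (W + X = Z) on D(W)={2,4,7} D(X)={3,4,6} D(Z)={3,4,6}: W {2,4,7}->{2}; X {3,4,6}->{4}; Z {3,4,6}->{6}
Constraint 2 (W != X) on D(W)={2} D(X)={4}: no change
So after constraint 2: D(Z)={6}, size = 1

Answer: 1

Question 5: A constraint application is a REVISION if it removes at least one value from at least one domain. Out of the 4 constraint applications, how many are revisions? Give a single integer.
Constraint 1 (W + X = Z) on D(W)={2,4,7} D(X)={3,4,6} D(Z)={3,4,6}: W {2,4,7}->{2}; X {3,4,6}->{4}; Z {3,4,6}->{6} => REVISION
Constraint 2 (W != X) on D(W)={2} D(X)={4}: no change => not a revision
Constraint 3 (X < Z) on D(X)={4} D(Z)={6}: no change => not a revision
Constraint 4 (Z != X) on D(Z)={6} D(X)={4}: no change => not a revision
Total revisions = 1

Answer: 1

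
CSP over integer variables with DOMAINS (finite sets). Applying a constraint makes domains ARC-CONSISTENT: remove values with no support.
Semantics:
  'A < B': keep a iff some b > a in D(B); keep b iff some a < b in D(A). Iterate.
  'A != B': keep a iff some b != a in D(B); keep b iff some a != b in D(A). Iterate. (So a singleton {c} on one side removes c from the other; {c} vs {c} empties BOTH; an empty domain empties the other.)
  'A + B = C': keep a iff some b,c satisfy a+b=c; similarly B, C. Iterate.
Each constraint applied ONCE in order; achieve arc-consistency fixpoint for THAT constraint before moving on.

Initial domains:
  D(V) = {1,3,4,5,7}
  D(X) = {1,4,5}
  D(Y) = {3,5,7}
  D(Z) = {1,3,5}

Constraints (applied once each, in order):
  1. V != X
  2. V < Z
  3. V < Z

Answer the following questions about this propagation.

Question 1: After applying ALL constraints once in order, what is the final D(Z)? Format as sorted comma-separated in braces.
Constraint 1 (V != X) on D(V)={1,3,4,5,7} D(X)={1,4,5}: no change
Constraint 2 (V < Z) on D(V)={1,3,4,5,7} D(Z)={1,3,5}: V {1,3,4,5,7}->{1,3,4}; Z {1,3,5}->{3,5}
Constraint 3 (V < Z) on D(V)={1,3,4} D(Z)={3,5}: no change
So after all 3 constraints: D(Z) = {3,5}

Answer: {3,5}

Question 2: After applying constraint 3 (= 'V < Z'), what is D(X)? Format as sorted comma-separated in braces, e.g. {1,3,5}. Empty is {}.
Constraint 1 (V != X) on D(V)={1,3,4,5,7} D(X)={1,4,5}: no change
Constraint 2 (V < Z) on D(V)={1,3,4,5,7} D(Z)={1,3,5}: V {1,3,4,5,7}->{1,3,4}; Z {1,3,5}->{3,5}
Constraint 3 (V < Z) on D(V)={1,3,4} D(Z)={3,5}: no change
So after constraint 3: D(X) = {1,4,5}

Answer: {1,4,5}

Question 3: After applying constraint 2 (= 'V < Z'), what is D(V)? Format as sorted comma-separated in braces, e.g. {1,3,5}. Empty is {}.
Answer: {1,3,4}

Derivation:
Constraint 1 (V != X) on D(V)={1,3,4,5,7} D(X)={1,4,5}: no change
Constraint 2 (V < Z) on D(V)={1,3,4,5,7} D(Z)={1,3,5}: V {1,3,4,5,7}->{1,3,4}; Z {1,3,5}->{3,5}
So after constraint 2: D(V) = {1,3,4}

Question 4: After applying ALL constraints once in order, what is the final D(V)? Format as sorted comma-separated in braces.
Answer: {1,3,4}

Derivation:
Constraint 1 (V != X) on D(V)={1,3,4,5,7} D(X)={1,4,5}: no change
Constraint 2 (V < Z) on D(V)={1,3,4,5,7} D(Z)={1,3,5}: V {1,3,4,5,7}->{1,3,4}; Z {1,3,5}->{3,5}
Constraint 3 (V < Z) on D(V)={1,3,4} D(Z)={3,5}: no change
So after all 3 constraints: D(V) = {1,3,4}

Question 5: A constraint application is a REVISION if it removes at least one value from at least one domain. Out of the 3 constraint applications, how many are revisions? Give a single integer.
Constraint 1 (V != X) on D(V)={1,3,4,5,7} D(X)={1,4,5}: no change => not a revision
Constraint 2 (V < Z) on D(V)={1,3,4,5,7} D(Z)={1,3,5}: V {1,3,4,5,7}->{1,3,4}; Z {1,3,5}->{3,5} => REVISION
Constraint 3 (V < Z) on D(V)={1,3,4} D(Z)={3,5}: no change => not a revision
Total revisions = 1

Answer: 1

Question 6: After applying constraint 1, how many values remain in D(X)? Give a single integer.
Constraint 1 (V != X) on D(V)={1,3,4,5,7} D(X)={1,4,5}: no change
So after constraint 1: D(X)={1,4,5}, size = 3

Answer: 3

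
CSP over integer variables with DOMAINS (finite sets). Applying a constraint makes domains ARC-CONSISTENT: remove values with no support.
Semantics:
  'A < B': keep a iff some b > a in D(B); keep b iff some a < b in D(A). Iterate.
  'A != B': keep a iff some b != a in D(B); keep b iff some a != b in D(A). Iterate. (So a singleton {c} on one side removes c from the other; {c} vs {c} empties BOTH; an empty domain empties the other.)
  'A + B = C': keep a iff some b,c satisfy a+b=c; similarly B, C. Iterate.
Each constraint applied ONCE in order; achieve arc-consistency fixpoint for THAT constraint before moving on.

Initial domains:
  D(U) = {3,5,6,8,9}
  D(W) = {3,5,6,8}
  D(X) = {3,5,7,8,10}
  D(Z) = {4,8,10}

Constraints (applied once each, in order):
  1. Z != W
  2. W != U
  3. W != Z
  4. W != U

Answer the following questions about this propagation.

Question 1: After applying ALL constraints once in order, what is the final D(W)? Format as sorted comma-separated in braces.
Constraint 1 (Z != W) on D(Z)={4,8,10} D(W)={3,5,6,8}: no change
Constraint 2 (W != U) on D(W)={3,5,6,8} D(U)={3,5,6,8,9}: no change
Constraint 3 (W != Z) on D(W)={3,5,6,8} D(Z)={4,8,10}: no change
Constraint 4 (W != U) on D(W)={3,5,6,8} D(U)={3,5,6,8,9}: no change
So after all 4 constraints: D(W) = {3,5,6,8}

Answer: {3,5,6,8}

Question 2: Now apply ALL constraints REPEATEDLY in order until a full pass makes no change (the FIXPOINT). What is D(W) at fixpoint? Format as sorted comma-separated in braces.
Answer: {3,5,6,8}

Derivation:
pass 0 (initial): D(W)={3,5,6,8}
pass 1: no change
Fixpoint after 1 passes: D(W) = {3,5,6,8}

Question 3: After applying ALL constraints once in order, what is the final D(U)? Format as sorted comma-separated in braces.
Answer: {3,5,6,8,9}

Derivation:
Constraint 1 (Z != W) on D(Z)={4,8,10} D(W)={3,5,6,8}: no change
Constraint 2 (W != U) on D(W)={3,5,6,8} D(U)={3,5,6,8,9}: no change
Constraint 3 (W != Z) on D(W)={3,5,6,8} D(Z)={4,8,10}: no change
Constraint 4 (W != U) on D(W)={3,5,6,8} D(U)={3,5,6,8,9}: no change
So after all 4 constraints: D(U) = {3,5,6,8,9}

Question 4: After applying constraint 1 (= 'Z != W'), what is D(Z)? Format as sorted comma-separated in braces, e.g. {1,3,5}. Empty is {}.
Answer: {4,8,10}

Derivation:
Constraint 1 (Z != W) on D(Z)={4,8,10} D(W)={3,5,6,8}: no change
So after constraint 1: D(Z) = {4,8,10}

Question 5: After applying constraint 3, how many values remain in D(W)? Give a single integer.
Constraint 1 (Z != W) on D(Z)={4,8,10} D(W)={3,5,6,8}: no change
Constraint 2 (W != U) on D(W)={3,5,6,8} D(U)={3,5,6,8,9}: no change
Constraint 3 (W != Z) on D(W)={3,5,6,8} D(Z)={4,8,10}: no change
So after constraint 3: D(W)={3,5,6,8}, size = 4

Answer: 4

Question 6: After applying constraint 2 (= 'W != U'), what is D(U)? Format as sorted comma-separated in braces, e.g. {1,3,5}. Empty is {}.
Answer: {3,5,6,8,9}

Derivation:
Constraint 1 (Z != W) on D(Z)={4,8,10} D(W)={3,5,6,8}: no change
Constraint 2 (W != U) on D(W)={3,5,6,8} D(U)={3,5,6,8,9}: no change
So after constraint 2: D(U) = {3,5,6,8,9}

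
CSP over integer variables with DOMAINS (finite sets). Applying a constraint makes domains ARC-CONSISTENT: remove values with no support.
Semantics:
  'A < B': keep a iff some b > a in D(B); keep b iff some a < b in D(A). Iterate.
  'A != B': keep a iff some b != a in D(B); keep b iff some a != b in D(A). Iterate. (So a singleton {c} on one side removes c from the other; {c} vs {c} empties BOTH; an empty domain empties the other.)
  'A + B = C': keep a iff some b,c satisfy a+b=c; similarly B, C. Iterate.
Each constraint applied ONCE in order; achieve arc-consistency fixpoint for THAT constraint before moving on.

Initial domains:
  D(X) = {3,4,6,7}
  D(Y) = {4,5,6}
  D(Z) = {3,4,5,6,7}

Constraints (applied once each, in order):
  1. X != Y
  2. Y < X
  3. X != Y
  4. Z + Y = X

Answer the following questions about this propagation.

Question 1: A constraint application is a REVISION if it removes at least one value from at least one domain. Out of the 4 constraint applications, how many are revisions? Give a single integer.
Answer: 2

Derivation:
Constraint 1 (X != Y) on D(X)={3,4,6,7} D(Y)={4,5,6}: no change => not a revision
Constraint 2 (Y < X) on D(Y)={4,5,6} D(X)={3,4,6,7}: X {3,4,6,7}->{6,7} => REVISION
Constraint 3 (X != Y) on D(X)={6,7} D(Y)={4,5,6}: no change => not a revision
Constraint 4 (Z + Y = X) on D(Z)={3,4,5,6,7} D(Y)={4,5,6} D(X)={6,7}: Z {3,4,5,6,7}->{3}; Y {4,5,6}->{4}; X {6,7}->{7} => REVISION
Total revisions = 2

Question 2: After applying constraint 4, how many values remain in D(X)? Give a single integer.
Constraint 1 (X != Y) on D(X)={3,4,6,7} D(Y)={4,5,6}: no change
Constraint 2 (Y < X) on D(Y)={4,5,6} D(X)={3,4,6,7}: X {3,4,6,7}->{6,7}
Constraint 3 (X != Y) on D(X)={6,7} D(Y)={4,5,6}: no change
Constraint 4 (Z + Y = X) on D(Z)={3,4,5,6,7} D(Y)={4,5,6} D(X)={6,7}: Z {3,4,5,6,7}->{3}; Y {4,5,6}->{4}; X {6,7}->{7}
So after constraint 4: D(X)={7}, size = 1

Answer: 1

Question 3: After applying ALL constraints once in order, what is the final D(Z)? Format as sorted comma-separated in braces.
Constraint 1 (X != Y) on D(X)={3,4,6,7} D(Y)={4,5,6}: no change
Constraint 2 (Y < X) on D(Y)={4,5,6} D(X)={3,4,6,7}: X {3,4,6,7}->{6,7}
Constraint 3 (X != Y) on D(X)={6,7} D(Y)={4,5,6}: no change
Constraint 4 (Z + Y = X) on D(Z)={3,4,5,6,7} D(Y)={4,5,6} D(X)={6,7}: Z {3,4,5,6,7}->{3}; Y {4,5,6}->{4}; X {6,7}->{7}
So after all 4 constraints: D(Z) = {3}

Answer: {3}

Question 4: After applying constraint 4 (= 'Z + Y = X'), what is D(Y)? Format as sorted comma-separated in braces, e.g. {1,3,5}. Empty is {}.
Answer: {4}

Derivation:
Constraint 1 (X != Y) on D(X)={3,4,6,7} D(Y)={4,5,6}: no change
Constraint 2 (Y < X) on D(Y)={4,5,6} D(X)={3,4,6,7}: X {3,4,6,7}->{6,7}
Constraint 3 (X != Y) on D(X)={6,7} D(Y)={4,5,6}: no change
Constraint 4 (Z + Y = X) on D(Z)={3,4,5,6,7} D(Y)={4,5,6} D(X)={6,7}: Z {3,4,5,6,7}->{3}; Y {4,5,6}->{4}; X {6,7}->{7}
So after constraint 4: D(Y) = {4}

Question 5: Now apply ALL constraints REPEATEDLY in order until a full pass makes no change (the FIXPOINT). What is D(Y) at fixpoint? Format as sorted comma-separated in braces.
pass 0 (initial): D(Y)={4,5,6}
pass 1: X {3,4,6,7}->{7}; Y {4,5,6}->{4}; Z {3,4,5,6,7}->{3}
pass 2: no change
Fixpoint after 2 passes: D(Y) = {4}

Answer: {4}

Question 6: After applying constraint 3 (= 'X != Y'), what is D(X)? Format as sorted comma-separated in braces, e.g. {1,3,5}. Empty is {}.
Answer: {6,7}

Derivation:
Constraint 1 (X != Y) on D(X)={3,4,6,7} D(Y)={4,5,6}: no change
Constraint 2 (Y < X) on D(Y)={4,5,6} D(X)={3,4,6,7}: X {3,4,6,7}->{6,7}
Constraint 3 (X != Y) on D(X)={6,7} D(Y)={4,5,6}: no change
So after constraint 3: D(X) = {6,7}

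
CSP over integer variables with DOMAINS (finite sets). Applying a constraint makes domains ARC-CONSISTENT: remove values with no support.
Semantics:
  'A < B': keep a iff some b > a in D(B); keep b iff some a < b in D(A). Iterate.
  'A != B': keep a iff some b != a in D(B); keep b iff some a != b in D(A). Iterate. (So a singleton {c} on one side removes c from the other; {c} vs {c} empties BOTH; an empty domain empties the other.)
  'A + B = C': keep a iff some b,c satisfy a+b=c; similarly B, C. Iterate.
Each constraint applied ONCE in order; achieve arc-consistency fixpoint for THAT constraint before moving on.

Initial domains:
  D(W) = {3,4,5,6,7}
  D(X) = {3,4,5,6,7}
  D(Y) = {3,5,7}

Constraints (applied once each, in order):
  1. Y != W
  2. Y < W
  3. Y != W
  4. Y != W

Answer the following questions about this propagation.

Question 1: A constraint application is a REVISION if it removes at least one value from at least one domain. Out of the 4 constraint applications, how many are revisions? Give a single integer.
Constraint 1 (Y != W) on D(Y)={3,5,7} D(W)={3,4,5,6,7}: no change => not a revision
Constraint 2 (Y < W) on D(Y)={3,5,7} D(W)={3,4,5,6,7}: Y {3,5,7}->{3,5}; W {3,4,5,6,7}->{4,5,6,7} => REVISION
Constraint 3 (Y != W) on D(Y)={3,5} D(W)={4,5,6,7}: no change => not a revision
Constraint 4 (Y != W) on D(Y)={3,5} D(W)={4,5,6,7}: no change => not a revision
Total revisions = 1

Answer: 1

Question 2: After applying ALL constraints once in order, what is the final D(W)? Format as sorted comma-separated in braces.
Answer: {4,5,6,7}

Derivation:
Constraint 1 (Y != W) on D(Y)={3,5,7} D(W)={3,4,5,6,7}: no change
Constraint 2 (Y < W) on D(Y)={3,5,7} D(W)={3,4,5,6,7}: Y {3,5,7}->{3,5}; W {3,4,5,6,7}->{4,5,6,7}
Constraint 3 (Y != W) on D(Y)={3,5} D(W)={4,5,6,7}: no change
Constraint 4 (Y != W) on D(Y)={3,5} D(W)={4,5,6,7}: no change
So after all 4 constraints: D(W) = {4,5,6,7}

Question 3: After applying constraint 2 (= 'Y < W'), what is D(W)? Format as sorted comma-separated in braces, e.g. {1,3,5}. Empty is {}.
Constraint 1 (Y != W) on D(Y)={3,5,7} D(W)={3,4,5,6,7}: no change
Constraint 2 (Y < W) on D(Y)={3,5,7} D(W)={3,4,5,6,7}: Y {3,5,7}->{3,5}; W {3,4,5,6,7}->{4,5,6,7}
So after constraint 2: D(W) = {4,5,6,7}

Answer: {4,5,6,7}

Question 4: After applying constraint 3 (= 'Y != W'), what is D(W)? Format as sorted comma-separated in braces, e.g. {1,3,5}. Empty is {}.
Constraint 1 (Y != W) on D(Y)={3,5,7} D(W)={3,4,5,6,7}: no change
Constraint 2 (Y < W) on D(Y)={3,5,7} D(W)={3,4,5,6,7}: Y {3,5,7}->{3,5}; W {3,4,5,6,7}->{4,5,6,7}
Constraint 3 (Y != W) on D(Y)={3,5} D(W)={4,5,6,7}: no change
So after constraint 3: D(W) = {4,5,6,7}

Answer: {4,5,6,7}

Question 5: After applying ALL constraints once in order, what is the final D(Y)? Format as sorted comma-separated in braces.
Answer: {3,5}

Derivation:
Constraint 1 (Y != W) on D(Y)={3,5,7} D(W)={3,4,5,6,7}: no change
Constraint 2 (Y < W) on D(Y)={3,5,7} D(W)={3,4,5,6,7}: Y {3,5,7}->{3,5}; W {3,4,5,6,7}->{4,5,6,7}
Constraint 3 (Y != W) on D(Y)={3,5} D(W)={4,5,6,7}: no change
Constraint 4 (Y != W) on D(Y)={3,5} D(W)={4,5,6,7}: no change
So after all 4 constraints: D(Y) = {3,5}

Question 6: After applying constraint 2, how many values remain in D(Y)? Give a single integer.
Constraint 1 (Y != W) on D(Y)={3,5,7} D(W)={3,4,5,6,7}: no change
Constraint 2 (Y < W) on D(Y)={3,5,7} D(W)={3,4,5,6,7}: Y {3,5,7}->{3,5}; W {3,4,5,6,7}->{4,5,6,7}
So after constraint 2: D(Y)={3,5}, size = 2

Answer: 2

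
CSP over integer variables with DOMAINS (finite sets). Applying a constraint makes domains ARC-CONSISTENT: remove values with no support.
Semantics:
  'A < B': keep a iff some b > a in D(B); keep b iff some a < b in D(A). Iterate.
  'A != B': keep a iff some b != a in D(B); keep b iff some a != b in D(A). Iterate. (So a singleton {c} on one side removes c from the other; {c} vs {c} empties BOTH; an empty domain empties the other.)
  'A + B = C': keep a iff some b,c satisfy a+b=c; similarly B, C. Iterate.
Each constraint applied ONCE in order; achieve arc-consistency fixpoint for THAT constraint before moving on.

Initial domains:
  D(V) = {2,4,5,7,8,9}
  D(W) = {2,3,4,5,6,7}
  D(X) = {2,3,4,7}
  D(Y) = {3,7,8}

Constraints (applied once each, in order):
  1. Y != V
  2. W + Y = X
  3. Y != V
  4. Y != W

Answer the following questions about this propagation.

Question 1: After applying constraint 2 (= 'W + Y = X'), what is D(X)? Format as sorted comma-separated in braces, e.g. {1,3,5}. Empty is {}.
Answer: {7}

Derivation:
Constraint 1 (Y != V) on D(Y)={3,7,8} D(V)={2,4,5,7,8,9}: no change
Constraint 2 (W + Y = X) on D(W)={2,3,4,5,6,7} D(Y)={3,7,8} D(X)={2,3,4,7}: W {2,3,4,5,6,7}->{4}; Y {3,7,8}->{3}; X {2,3,4,7}->{7}
So after constraint 2: D(X) = {7}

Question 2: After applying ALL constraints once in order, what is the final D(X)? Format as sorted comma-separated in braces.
Answer: {7}

Derivation:
Constraint 1 (Y != V) on D(Y)={3,7,8} D(V)={2,4,5,7,8,9}: no change
Constraint 2 (W + Y = X) on D(W)={2,3,4,5,6,7} D(Y)={3,7,8} D(X)={2,3,4,7}: W {2,3,4,5,6,7}->{4}; Y {3,7,8}->{3}; X {2,3,4,7}->{7}
Constraint 3 (Y != V) on D(Y)={3} D(V)={2,4,5,7,8,9}: no change
Constraint 4 (Y != W) on D(Y)={3} D(W)={4}: no change
So after all 4 constraints: D(X) = {7}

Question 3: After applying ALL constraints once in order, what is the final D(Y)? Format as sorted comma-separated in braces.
Constraint 1 (Y != V) on D(Y)={3,7,8} D(V)={2,4,5,7,8,9}: no change
Constraint 2 (W + Y = X) on D(W)={2,3,4,5,6,7} D(Y)={3,7,8} D(X)={2,3,4,7}: W {2,3,4,5,6,7}->{4}; Y {3,7,8}->{3}; X {2,3,4,7}->{7}
Constraint 3 (Y != V) on D(Y)={3} D(V)={2,4,5,7,8,9}: no change
Constraint 4 (Y != W) on D(Y)={3} D(W)={4}: no change
So after all 4 constraints: D(Y) = {3}

Answer: {3}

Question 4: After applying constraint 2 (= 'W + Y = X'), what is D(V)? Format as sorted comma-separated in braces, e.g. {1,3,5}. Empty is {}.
Answer: {2,4,5,7,8,9}

Derivation:
Constraint 1 (Y != V) on D(Y)={3,7,8} D(V)={2,4,5,7,8,9}: no change
Constraint 2 (W + Y = X) on D(W)={2,3,4,5,6,7} D(Y)={3,7,8} D(X)={2,3,4,7}: W {2,3,4,5,6,7}->{4}; Y {3,7,8}->{3}; X {2,3,4,7}->{7}
So after constraint 2: D(V) = {2,4,5,7,8,9}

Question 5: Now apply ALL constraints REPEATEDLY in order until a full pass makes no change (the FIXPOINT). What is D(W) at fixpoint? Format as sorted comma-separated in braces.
pass 0 (initial): D(W)={2,3,4,5,6,7}
pass 1: W {2,3,4,5,6,7}->{4}; X {2,3,4,7}->{7}; Y {3,7,8}->{3}
pass 2: no change
Fixpoint after 2 passes: D(W) = {4}

Answer: {4}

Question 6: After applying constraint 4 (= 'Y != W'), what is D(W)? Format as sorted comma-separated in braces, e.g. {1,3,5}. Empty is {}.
Answer: {4}

Derivation:
Constraint 1 (Y != V) on D(Y)={3,7,8} D(V)={2,4,5,7,8,9}: no change
Constraint 2 (W + Y = X) on D(W)={2,3,4,5,6,7} D(Y)={3,7,8} D(X)={2,3,4,7}: W {2,3,4,5,6,7}->{4}; Y {3,7,8}->{3}; X {2,3,4,7}->{7}
Constraint 3 (Y != V) on D(Y)={3} D(V)={2,4,5,7,8,9}: no change
Constraint 4 (Y != W) on D(Y)={3} D(W)={4}: no change
So after constraint 4: D(W) = {4}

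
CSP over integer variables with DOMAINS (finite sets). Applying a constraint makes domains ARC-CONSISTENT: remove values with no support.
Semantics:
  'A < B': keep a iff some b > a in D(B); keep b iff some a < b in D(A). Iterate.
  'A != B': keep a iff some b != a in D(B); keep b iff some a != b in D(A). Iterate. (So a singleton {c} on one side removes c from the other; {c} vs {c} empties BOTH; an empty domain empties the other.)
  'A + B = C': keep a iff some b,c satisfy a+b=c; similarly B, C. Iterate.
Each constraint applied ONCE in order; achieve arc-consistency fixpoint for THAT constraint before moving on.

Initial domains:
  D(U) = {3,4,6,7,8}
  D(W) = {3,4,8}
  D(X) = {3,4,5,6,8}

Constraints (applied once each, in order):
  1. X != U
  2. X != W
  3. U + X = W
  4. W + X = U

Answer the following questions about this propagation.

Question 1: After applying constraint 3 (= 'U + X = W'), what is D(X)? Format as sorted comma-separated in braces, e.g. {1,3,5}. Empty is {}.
Answer: {4,5}

Derivation:
Constraint 1 (X != U) on D(X)={3,4,5,6,8} D(U)={3,4,6,7,8}: no change
Constraint 2 (X != W) on D(X)={3,4,5,6,8} D(W)={3,4,8}: no change
Constraint 3 (U + X = W) on D(U)={3,4,6,7,8} D(X)={3,4,5,6,8} D(W)={3,4,8}: U {3,4,6,7,8}->{3,4}; X {3,4,5,6,8}->{4,5}; W {3,4,8}->{8}
So after constraint 3: D(X) = {4,5}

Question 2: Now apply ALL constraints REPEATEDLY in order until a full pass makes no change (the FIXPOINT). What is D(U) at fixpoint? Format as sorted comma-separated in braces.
pass 0 (initial): D(U)={3,4,6,7,8}
pass 1: U {3,4,6,7,8}->{}; W {3,4,8}->{}; X {3,4,5,6,8}->{}
pass 2: no change
Fixpoint after 2 passes: D(U) = {}

Answer: {}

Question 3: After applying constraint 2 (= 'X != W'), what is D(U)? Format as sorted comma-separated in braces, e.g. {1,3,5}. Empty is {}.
Answer: {3,4,6,7,8}

Derivation:
Constraint 1 (X != U) on D(X)={3,4,5,6,8} D(U)={3,4,6,7,8}: no change
Constraint 2 (X != W) on D(X)={3,4,5,6,8} D(W)={3,4,8}: no change
So after constraint 2: D(U) = {3,4,6,7,8}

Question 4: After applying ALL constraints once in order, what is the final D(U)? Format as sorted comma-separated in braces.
Constraint 1 (X != U) on D(X)={3,4,5,6,8} D(U)={3,4,6,7,8}: no change
Constraint 2 (X != W) on D(X)={3,4,5,6,8} D(W)={3,4,8}: no change
Constraint 3 (U + X = W) on D(U)={3,4,6,7,8} D(X)={3,4,5,6,8} D(W)={3,4,8}: U {3,4,6,7,8}->{3,4}; X {3,4,5,6,8}->{4,5}; W {3,4,8}->{8}
Constraint 4 (W + X = U) on D(W)={8} D(X)={4,5} D(U)={3,4}: W {8}->{}; X {4,5}->{}; U {3,4}->{}
So after all 4 constraints: D(U) = {}

Answer: {}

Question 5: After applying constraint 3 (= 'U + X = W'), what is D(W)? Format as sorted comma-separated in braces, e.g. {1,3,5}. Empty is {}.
Answer: {8}

Derivation:
Constraint 1 (X != U) on D(X)={3,4,5,6,8} D(U)={3,4,6,7,8}: no change
Constraint 2 (X != W) on D(X)={3,4,5,6,8} D(W)={3,4,8}: no change
Constraint 3 (U + X = W) on D(U)={3,4,6,7,8} D(X)={3,4,5,6,8} D(W)={3,4,8}: U {3,4,6,7,8}->{3,4}; X {3,4,5,6,8}->{4,5}; W {3,4,8}->{8}
So after constraint 3: D(W) = {8}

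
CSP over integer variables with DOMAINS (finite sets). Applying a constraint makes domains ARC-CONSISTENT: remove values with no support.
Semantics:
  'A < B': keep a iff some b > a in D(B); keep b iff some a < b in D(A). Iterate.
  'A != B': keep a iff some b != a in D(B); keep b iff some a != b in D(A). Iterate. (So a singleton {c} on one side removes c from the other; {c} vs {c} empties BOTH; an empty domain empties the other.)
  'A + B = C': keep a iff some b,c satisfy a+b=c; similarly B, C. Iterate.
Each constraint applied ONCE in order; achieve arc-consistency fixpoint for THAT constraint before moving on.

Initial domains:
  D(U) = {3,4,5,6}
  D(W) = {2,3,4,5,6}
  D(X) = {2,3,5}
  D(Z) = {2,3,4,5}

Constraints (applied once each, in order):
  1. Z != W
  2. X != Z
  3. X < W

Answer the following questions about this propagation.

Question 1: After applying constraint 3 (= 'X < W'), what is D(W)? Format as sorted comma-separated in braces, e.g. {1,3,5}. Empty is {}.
Answer: {3,4,5,6}

Derivation:
Constraint 1 (Z != W) on D(Z)={2,3,4,5} D(W)={2,3,4,5,6}: no change
Constraint 2 (X != Z) on D(X)={2,3,5} D(Z)={2,3,4,5}: no change
Constraint 3 (X < W) on D(X)={2,3,5} D(W)={2,3,4,5,6}: W {2,3,4,5,6}->{3,4,5,6}
So after constraint 3: D(W) = {3,4,5,6}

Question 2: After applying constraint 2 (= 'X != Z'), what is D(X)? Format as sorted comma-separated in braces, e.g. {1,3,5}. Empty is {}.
Constraint 1 (Z != W) on D(Z)={2,3,4,5} D(W)={2,3,4,5,6}: no change
Constraint 2 (X != Z) on D(X)={2,3,5} D(Z)={2,3,4,5}: no change
So after constraint 2: D(X) = {2,3,5}

Answer: {2,3,5}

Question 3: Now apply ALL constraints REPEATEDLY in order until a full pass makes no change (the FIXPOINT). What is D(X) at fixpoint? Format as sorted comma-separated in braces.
pass 0 (initial): D(X)={2,3,5}
pass 1: W {2,3,4,5,6}->{3,4,5,6}
pass 2: no change
Fixpoint after 2 passes: D(X) = {2,3,5}

Answer: {2,3,5}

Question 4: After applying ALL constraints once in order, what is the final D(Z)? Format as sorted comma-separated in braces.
Constraint 1 (Z != W) on D(Z)={2,3,4,5} D(W)={2,3,4,5,6}: no change
Constraint 2 (X != Z) on D(X)={2,3,5} D(Z)={2,3,4,5}: no change
Constraint 3 (X < W) on D(X)={2,3,5} D(W)={2,3,4,5,6}: W {2,3,4,5,6}->{3,4,5,6}
So after all 3 constraints: D(Z) = {2,3,4,5}

Answer: {2,3,4,5}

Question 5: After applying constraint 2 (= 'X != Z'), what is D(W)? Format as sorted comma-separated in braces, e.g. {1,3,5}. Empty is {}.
Constraint 1 (Z != W) on D(Z)={2,3,4,5} D(W)={2,3,4,5,6}: no change
Constraint 2 (X != Z) on D(X)={2,3,5} D(Z)={2,3,4,5}: no change
So after constraint 2: D(W) = {2,3,4,5,6}

Answer: {2,3,4,5,6}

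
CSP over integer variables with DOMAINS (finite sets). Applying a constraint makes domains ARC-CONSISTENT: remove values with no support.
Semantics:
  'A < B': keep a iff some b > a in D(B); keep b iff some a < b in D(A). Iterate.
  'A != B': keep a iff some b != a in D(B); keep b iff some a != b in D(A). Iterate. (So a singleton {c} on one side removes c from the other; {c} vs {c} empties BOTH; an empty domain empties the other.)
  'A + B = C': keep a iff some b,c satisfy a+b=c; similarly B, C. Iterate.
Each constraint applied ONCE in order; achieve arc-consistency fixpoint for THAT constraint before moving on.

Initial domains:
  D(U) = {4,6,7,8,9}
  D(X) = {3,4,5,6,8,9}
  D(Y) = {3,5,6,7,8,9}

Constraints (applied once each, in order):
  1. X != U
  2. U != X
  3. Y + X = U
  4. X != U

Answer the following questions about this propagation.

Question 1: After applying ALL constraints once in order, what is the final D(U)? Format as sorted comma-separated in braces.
Answer: {6,7,8,9}

Derivation:
Constraint 1 (X != U) on D(X)={3,4,5,6,8,9} D(U)={4,6,7,8,9}: no change
Constraint 2 (U != X) on D(U)={4,6,7,8,9} D(X)={3,4,5,6,8,9}: no change
Constraint 3 (Y + X = U) on D(Y)={3,5,6,7,8,9} D(X)={3,4,5,6,8,9} D(U)={4,6,7,8,9}: Y {3,5,6,7,8,9}->{3,5,6}; X {3,4,5,6,8,9}->{3,4,5,6}; U {4,6,7,8,9}->{6,7,8,9}
Constraint 4 (X != U) on D(X)={3,4,5,6} D(U)={6,7,8,9}: no change
So after all 4 constraints: D(U) = {6,7,8,9}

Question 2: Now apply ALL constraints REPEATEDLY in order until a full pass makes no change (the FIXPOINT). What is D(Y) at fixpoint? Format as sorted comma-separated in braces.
pass 0 (initial): D(Y)={3,5,6,7,8,9}
pass 1: U {4,6,7,8,9}->{6,7,8,9}; X {3,4,5,6,8,9}->{3,4,5,6}; Y {3,5,6,7,8,9}->{3,5,6}
pass 2: no change
Fixpoint after 2 passes: D(Y) = {3,5,6}

Answer: {3,5,6}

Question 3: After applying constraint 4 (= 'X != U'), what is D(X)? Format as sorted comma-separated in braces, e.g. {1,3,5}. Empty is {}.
Constraint 1 (X != U) on D(X)={3,4,5,6,8,9} D(U)={4,6,7,8,9}: no change
Constraint 2 (U != X) on D(U)={4,6,7,8,9} D(X)={3,4,5,6,8,9}: no change
Constraint 3 (Y + X = U) on D(Y)={3,5,6,7,8,9} D(X)={3,4,5,6,8,9} D(U)={4,6,7,8,9}: Y {3,5,6,7,8,9}->{3,5,6}; X {3,4,5,6,8,9}->{3,4,5,6}; U {4,6,7,8,9}->{6,7,8,9}
Constraint 4 (X != U) on D(X)={3,4,5,6} D(U)={6,7,8,9}: no change
So after constraint 4: D(X) = {3,4,5,6}

Answer: {3,4,5,6}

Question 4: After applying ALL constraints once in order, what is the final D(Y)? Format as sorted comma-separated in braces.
Answer: {3,5,6}

Derivation:
Constraint 1 (X != U) on D(X)={3,4,5,6,8,9} D(U)={4,6,7,8,9}: no change
Constraint 2 (U != X) on D(U)={4,6,7,8,9} D(X)={3,4,5,6,8,9}: no change
Constraint 3 (Y + X = U) on D(Y)={3,5,6,7,8,9} D(X)={3,4,5,6,8,9} D(U)={4,6,7,8,9}: Y {3,5,6,7,8,9}->{3,5,6}; X {3,4,5,6,8,9}->{3,4,5,6}; U {4,6,7,8,9}->{6,7,8,9}
Constraint 4 (X != U) on D(X)={3,4,5,6} D(U)={6,7,8,9}: no change
So after all 4 constraints: D(Y) = {3,5,6}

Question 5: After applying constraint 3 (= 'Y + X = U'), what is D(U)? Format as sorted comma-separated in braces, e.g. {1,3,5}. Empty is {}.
Constraint 1 (X != U) on D(X)={3,4,5,6,8,9} D(U)={4,6,7,8,9}: no change
Constraint 2 (U != X) on D(U)={4,6,7,8,9} D(X)={3,4,5,6,8,9}: no change
Constraint 3 (Y + X = U) on D(Y)={3,5,6,7,8,9} D(X)={3,4,5,6,8,9} D(U)={4,6,7,8,9}: Y {3,5,6,7,8,9}->{3,5,6}; X {3,4,5,6,8,9}->{3,4,5,6}; U {4,6,7,8,9}->{6,7,8,9}
So after constraint 3: D(U) = {6,7,8,9}

Answer: {6,7,8,9}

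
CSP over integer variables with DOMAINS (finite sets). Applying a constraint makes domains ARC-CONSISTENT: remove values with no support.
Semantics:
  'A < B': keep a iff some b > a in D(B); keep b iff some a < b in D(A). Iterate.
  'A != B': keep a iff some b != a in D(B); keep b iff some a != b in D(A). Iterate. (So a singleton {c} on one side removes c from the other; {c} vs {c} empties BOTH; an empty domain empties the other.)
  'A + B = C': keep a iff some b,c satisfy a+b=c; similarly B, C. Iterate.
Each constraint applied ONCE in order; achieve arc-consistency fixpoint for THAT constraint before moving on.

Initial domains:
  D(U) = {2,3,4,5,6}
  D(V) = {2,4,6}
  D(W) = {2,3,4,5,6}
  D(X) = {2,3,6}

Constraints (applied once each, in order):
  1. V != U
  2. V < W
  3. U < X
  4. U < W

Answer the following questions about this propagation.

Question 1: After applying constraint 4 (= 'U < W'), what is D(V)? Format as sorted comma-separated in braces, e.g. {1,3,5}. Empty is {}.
Constraint 1 (V != U) on D(V)={2,4,6} D(U)={2,3,4,5,6}: no change
Constraint 2 (V < W) on D(V)={2,4,6} D(W)={2,3,4,5,6}: V {2,4,6}->{2,4}; W {2,3,4,5,6}->{3,4,5,6}
Constraint 3 (U < X) on D(U)={2,3,4,5,6} D(X)={2,3,6}: U {2,3,4,5,6}->{2,3,4,5}; X {2,3,6}->{3,6}
Constraint 4 (U < W) on D(U)={2,3,4,5} D(W)={3,4,5,6}: no change
So after constraint 4: D(V) = {2,4}

Answer: {2,4}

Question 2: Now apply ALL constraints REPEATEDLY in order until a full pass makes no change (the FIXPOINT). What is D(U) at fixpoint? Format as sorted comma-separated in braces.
pass 0 (initial): D(U)={2,3,4,5,6}
pass 1: U {2,3,4,5,6}->{2,3,4,5}; V {2,4,6}->{2,4}; W {2,3,4,5,6}->{3,4,5,6}; X {2,3,6}->{3,6}
pass 2: no change
Fixpoint after 2 passes: D(U) = {2,3,4,5}

Answer: {2,3,4,5}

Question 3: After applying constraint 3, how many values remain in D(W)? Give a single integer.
Answer: 4

Derivation:
Constraint 1 (V != U) on D(V)={2,4,6} D(U)={2,3,4,5,6}: no change
Constraint 2 (V < W) on D(V)={2,4,6} D(W)={2,3,4,5,6}: V {2,4,6}->{2,4}; W {2,3,4,5,6}->{3,4,5,6}
Constraint 3 (U < X) on D(U)={2,3,4,5,6} D(X)={2,3,6}: U {2,3,4,5,6}->{2,3,4,5}; X {2,3,6}->{3,6}
So after constraint 3: D(W)={3,4,5,6}, size = 4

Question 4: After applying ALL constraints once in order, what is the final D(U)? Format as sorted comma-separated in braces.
Answer: {2,3,4,5}

Derivation:
Constraint 1 (V != U) on D(V)={2,4,6} D(U)={2,3,4,5,6}: no change
Constraint 2 (V < W) on D(V)={2,4,6} D(W)={2,3,4,5,6}: V {2,4,6}->{2,4}; W {2,3,4,5,6}->{3,4,5,6}
Constraint 3 (U < X) on D(U)={2,3,4,5,6} D(X)={2,3,6}: U {2,3,4,5,6}->{2,3,4,5}; X {2,3,6}->{3,6}
Constraint 4 (U < W) on D(U)={2,3,4,5} D(W)={3,4,5,6}: no change
So after all 4 constraints: D(U) = {2,3,4,5}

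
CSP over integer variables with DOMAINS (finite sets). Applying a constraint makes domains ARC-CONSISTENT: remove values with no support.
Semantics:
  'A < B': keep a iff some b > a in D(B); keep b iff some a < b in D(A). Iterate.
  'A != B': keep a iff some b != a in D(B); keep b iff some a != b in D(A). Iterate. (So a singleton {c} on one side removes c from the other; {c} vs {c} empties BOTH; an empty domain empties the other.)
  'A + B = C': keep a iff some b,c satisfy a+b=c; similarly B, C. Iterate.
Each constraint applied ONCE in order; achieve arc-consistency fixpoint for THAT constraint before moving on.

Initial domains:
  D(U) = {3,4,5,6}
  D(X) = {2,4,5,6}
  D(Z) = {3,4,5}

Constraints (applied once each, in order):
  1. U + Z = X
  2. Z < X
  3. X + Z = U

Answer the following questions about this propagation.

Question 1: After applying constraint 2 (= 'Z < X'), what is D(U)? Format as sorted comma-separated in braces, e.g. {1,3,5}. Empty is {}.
Constraint 1 (U + Z = X) on D(U)={3,4,5,6} D(Z)={3,4,5} D(X)={2,4,5,6}: U {3,4,5,6}->{3}; Z {3,4,5}->{3}; X {2,4,5,6}->{6}
Constraint 2 (Z < X) on D(Z)={3} D(X)={6}: no change
So after constraint 2: D(U) = {3}

Answer: {3}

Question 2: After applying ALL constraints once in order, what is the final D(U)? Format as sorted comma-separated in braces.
Constraint 1 (U + Z = X) on D(U)={3,4,5,6} D(Z)={3,4,5} D(X)={2,4,5,6}: U {3,4,5,6}->{3}; Z {3,4,5}->{3}; X {2,4,5,6}->{6}
Constraint 2 (Z < X) on D(Z)={3} D(X)={6}: no change
Constraint 3 (X + Z = U) on D(X)={6} D(Z)={3} D(U)={3}: X {6}->{}; Z {3}->{}; U {3}->{}
So after all 3 constraints: D(U) = {}

Answer: {}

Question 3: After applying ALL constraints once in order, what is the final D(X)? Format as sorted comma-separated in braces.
Answer: {}

Derivation:
Constraint 1 (U + Z = X) on D(U)={3,4,5,6} D(Z)={3,4,5} D(X)={2,4,5,6}: U {3,4,5,6}->{3}; Z {3,4,5}->{3}; X {2,4,5,6}->{6}
Constraint 2 (Z < X) on D(Z)={3} D(X)={6}: no change
Constraint 3 (X + Z = U) on D(X)={6} D(Z)={3} D(U)={3}: X {6}->{}; Z {3}->{}; U {3}->{}
So after all 3 constraints: D(X) = {}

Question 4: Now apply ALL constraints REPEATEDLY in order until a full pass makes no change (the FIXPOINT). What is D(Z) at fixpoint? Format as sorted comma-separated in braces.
pass 0 (initial): D(Z)={3,4,5}
pass 1: U {3,4,5,6}->{}; X {2,4,5,6}->{}; Z {3,4,5}->{}
pass 2: no change
Fixpoint after 2 passes: D(Z) = {}

Answer: {}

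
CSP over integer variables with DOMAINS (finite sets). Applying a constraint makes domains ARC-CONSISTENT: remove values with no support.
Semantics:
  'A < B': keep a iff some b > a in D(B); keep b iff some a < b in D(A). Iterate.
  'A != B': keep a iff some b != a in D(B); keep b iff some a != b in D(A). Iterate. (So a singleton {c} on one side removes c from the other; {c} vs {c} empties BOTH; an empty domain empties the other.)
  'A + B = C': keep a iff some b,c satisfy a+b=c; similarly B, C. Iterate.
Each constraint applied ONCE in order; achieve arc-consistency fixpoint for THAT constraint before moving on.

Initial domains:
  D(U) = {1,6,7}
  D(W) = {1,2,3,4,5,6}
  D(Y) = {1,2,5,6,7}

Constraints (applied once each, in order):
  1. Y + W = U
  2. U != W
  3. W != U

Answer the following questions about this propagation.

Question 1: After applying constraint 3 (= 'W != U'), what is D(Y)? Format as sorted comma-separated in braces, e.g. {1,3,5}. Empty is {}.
Constraint 1 (Y + W = U) on D(Y)={1,2,5,6,7} D(W)={1,2,3,4,5,6} D(U)={1,6,7}: Y {1,2,5,6,7}->{1,2,5,6}; W {1,2,3,4,5,6}->{1,2,4,5,6}; U {1,6,7}->{6,7}
Constraint 2 (U != W) on D(U)={6,7} D(W)={1,2,4,5,6}: no change
Constraint 3 (W != U) on D(W)={1,2,4,5,6} D(U)={6,7}: no change
So after constraint 3: D(Y) = {1,2,5,6}

Answer: {1,2,5,6}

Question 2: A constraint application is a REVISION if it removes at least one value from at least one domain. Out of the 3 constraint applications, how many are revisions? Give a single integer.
Answer: 1

Derivation:
Constraint 1 (Y + W = U) on D(Y)={1,2,5,6,7} D(W)={1,2,3,4,5,6} D(U)={1,6,7}: Y {1,2,5,6,7}->{1,2,5,6}; W {1,2,3,4,5,6}->{1,2,4,5,6}; U {1,6,7}->{6,7} => REVISION
Constraint 2 (U != W) on D(U)={6,7} D(W)={1,2,4,5,6}: no change => not a revision
Constraint 3 (W != U) on D(W)={1,2,4,5,6} D(U)={6,7}: no change => not a revision
Total revisions = 1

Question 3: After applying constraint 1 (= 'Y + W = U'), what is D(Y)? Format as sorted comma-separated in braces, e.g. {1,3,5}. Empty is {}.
Constraint 1 (Y + W = U) on D(Y)={1,2,5,6,7} D(W)={1,2,3,4,5,6} D(U)={1,6,7}: Y {1,2,5,6,7}->{1,2,5,6}; W {1,2,3,4,5,6}->{1,2,4,5,6}; U {1,6,7}->{6,7}
So after constraint 1: D(Y) = {1,2,5,6}

Answer: {1,2,5,6}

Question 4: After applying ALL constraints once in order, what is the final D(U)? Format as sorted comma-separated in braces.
Answer: {6,7}

Derivation:
Constraint 1 (Y + W = U) on D(Y)={1,2,5,6,7} D(W)={1,2,3,4,5,6} D(U)={1,6,7}: Y {1,2,5,6,7}->{1,2,5,6}; W {1,2,3,4,5,6}->{1,2,4,5,6}; U {1,6,7}->{6,7}
Constraint 2 (U != W) on D(U)={6,7} D(W)={1,2,4,5,6}: no change
Constraint 3 (W != U) on D(W)={1,2,4,5,6} D(U)={6,7}: no change
So after all 3 constraints: D(U) = {6,7}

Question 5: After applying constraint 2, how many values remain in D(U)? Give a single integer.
Constraint 1 (Y + W = U) on D(Y)={1,2,5,6,7} D(W)={1,2,3,4,5,6} D(U)={1,6,7}: Y {1,2,5,6,7}->{1,2,5,6}; W {1,2,3,4,5,6}->{1,2,4,5,6}; U {1,6,7}->{6,7}
Constraint 2 (U != W) on D(U)={6,7} D(W)={1,2,4,5,6}: no change
So after constraint 2: D(U)={6,7}, size = 2

Answer: 2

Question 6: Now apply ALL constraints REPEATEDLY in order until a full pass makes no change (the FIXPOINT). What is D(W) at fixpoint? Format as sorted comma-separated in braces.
pass 0 (initial): D(W)={1,2,3,4,5,6}
pass 1: U {1,6,7}->{6,7}; W {1,2,3,4,5,6}->{1,2,4,5,6}; Y {1,2,5,6,7}->{1,2,5,6}
pass 2: no change
Fixpoint after 2 passes: D(W) = {1,2,4,5,6}

Answer: {1,2,4,5,6}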